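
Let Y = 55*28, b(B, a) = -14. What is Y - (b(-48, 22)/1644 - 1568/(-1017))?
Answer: 428706061/278658 ≈ 1538.5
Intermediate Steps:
Y = 1540
Y - (b(-48, 22)/1644 - 1568/(-1017)) = 1540 - (-14/1644 - 1568/(-1017)) = 1540 - (-14*1/1644 - 1568*(-1/1017)) = 1540 - (-7/822 + 1568/1017) = 1540 - 1*427259/278658 = 1540 - 427259/278658 = 428706061/278658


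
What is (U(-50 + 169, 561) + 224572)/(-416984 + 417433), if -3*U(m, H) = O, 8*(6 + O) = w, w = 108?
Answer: 449139/898 ≈ 500.15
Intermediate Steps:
O = 15/2 (O = -6 + (1/8)*108 = -6 + 27/2 = 15/2 ≈ 7.5000)
U(m, H) = -5/2 (U(m, H) = -1/3*15/2 = -5/2)
(U(-50 + 169, 561) + 224572)/(-416984 + 417433) = (-5/2 + 224572)/(-416984 + 417433) = (449139/2)/449 = (449139/2)*(1/449) = 449139/898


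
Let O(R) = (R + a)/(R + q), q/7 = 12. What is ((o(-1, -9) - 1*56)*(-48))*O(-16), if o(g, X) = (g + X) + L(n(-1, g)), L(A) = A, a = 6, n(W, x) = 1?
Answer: -7800/17 ≈ -458.82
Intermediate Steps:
q = 84 (q = 7*12 = 84)
O(R) = (6 + R)/(84 + R) (O(R) = (R + 6)/(R + 84) = (6 + R)/(84 + R))
o(g, X) = 1 + X + g (o(g, X) = (g + X) + 1 = (X + g) + 1 = 1 + X + g)
((o(-1, -9) - 1*56)*(-48))*O(-16) = (((1 - 9 - 1) - 1*56)*(-48))*((6 - 16)/(84 - 16)) = ((-9 - 56)*(-48))*(-10/68) = (-65*(-48))*((1/68)*(-10)) = 3120*(-5/34) = -7800/17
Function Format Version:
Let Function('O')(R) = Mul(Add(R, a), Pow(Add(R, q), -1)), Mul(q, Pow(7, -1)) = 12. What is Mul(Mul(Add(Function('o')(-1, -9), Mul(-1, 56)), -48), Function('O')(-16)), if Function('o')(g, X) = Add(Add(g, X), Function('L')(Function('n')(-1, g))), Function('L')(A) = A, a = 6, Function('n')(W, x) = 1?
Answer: Rational(-7800, 17) ≈ -458.82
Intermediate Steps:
q = 84 (q = Mul(7, 12) = 84)
Function('O')(R) = Mul(Pow(Add(84, R), -1), Add(6, R)) (Function('O')(R) = Mul(Add(R, 6), Pow(Add(R, 84), -1)) = Mul(Add(6, R), Pow(Add(84, R), -1)) = Mul(Pow(Add(84, R), -1), Add(6, R)))
Function('o')(g, X) = Add(1, X, g) (Function('o')(g, X) = Add(Add(g, X), 1) = Add(Add(X, g), 1) = Add(1, X, g))
Mul(Mul(Add(Function('o')(-1, -9), Mul(-1, 56)), -48), Function('O')(-16)) = Mul(Mul(Add(Add(1, -9, -1), Mul(-1, 56)), -48), Mul(Pow(Add(84, -16), -1), Add(6, -16))) = Mul(Mul(Add(-9, -56), -48), Mul(Pow(68, -1), -10)) = Mul(Mul(-65, -48), Mul(Rational(1, 68), -10)) = Mul(3120, Rational(-5, 34)) = Rational(-7800, 17)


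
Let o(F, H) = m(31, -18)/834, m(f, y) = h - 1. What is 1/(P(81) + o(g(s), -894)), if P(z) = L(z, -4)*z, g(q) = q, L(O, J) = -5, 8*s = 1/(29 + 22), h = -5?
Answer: -139/56296 ≈ -0.0024691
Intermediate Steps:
s = 1/408 (s = 1/(8*(29 + 22)) = (1/8)/51 = (1/8)*(1/51) = 1/408 ≈ 0.0024510)
m(f, y) = -6 (m(f, y) = -5 - 1 = -6)
P(z) = -5*z
o(F, H) = -1/139 (o(F, H) = -6/834 = -6*1/834 = -1/139)
1/(P(81) + o(g(s), -894)) = 1/(-5*81 - 1/139) = 1/(-405 - 1/139) = 1/(-56296/139) = -139/56296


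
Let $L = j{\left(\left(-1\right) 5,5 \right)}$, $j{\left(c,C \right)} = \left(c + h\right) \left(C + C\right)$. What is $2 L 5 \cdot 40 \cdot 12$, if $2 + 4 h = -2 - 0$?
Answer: $-288000$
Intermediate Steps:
$h = -1$ ($h = - \frac{1}{2} + \frac{-2 - 0}{4} = - \frac{1}{2} + \frac{-2 + 0}{4} = - \frac{1}{2} + \frac{1}{4} \left(-2\right) = - \frac{1}{2} - \frac{1}{2} = -1$)
$j{\left(c,C \right)} = 2 C \left(-1 + c\right)$ ($j{\left(c,C \right)} = \left(c - 1\right) \left(C + C\right) = \left(-1 + c\right) 2 C = 2 C \left(-1 + c\right)$)
$L = -60$ ($L = 2 \cdot 5 \left(-1 - 5\right) = 2 \cdot 5 \left(-6\right) = -60$)
$2 L 5 \cdot 40 \cdot 12 = 2 \left(-60\right) 5 \cdot 40 \cdot 12 = \left(-120\right) 5 \cdot 40 \cdot 12 = \left(-600\right) 40 \cdot 12 = \left(-24000\right) 12 = -288000$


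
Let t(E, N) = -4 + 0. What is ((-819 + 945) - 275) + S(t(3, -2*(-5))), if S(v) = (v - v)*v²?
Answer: -149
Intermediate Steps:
t(E, N) = -4
S(v) = 0 (S(v) = 0*v² = 0)
((-819 + 945) - 275) + S(t(3, -2*(-5))) = ((-819 + 945) - 275) + 0 = (126 - 275) + 0 = -149 + 0 = -149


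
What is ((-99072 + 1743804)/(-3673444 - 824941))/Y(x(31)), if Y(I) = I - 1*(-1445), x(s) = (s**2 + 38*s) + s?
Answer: -548244/5420553925 ≈ -0.00010114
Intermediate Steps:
x(s) = s**2 + 39*s
Y(I) = 1445 + I (Y(I) = I + 1445 = 1445 + I)
((-99072 + 1743804)/(-3673444 - 824941))/Y(x(31)) = ((-99072 + 1743804)/(-3673444 - 824941))/(1445 + 31*(39 + 31)) = (1644732/(-4498385))/(1445 + 31*70) = (1644732*(-1/4498385))/(1445 + 2170) = -1644732/4498385/3615 = -1644732/4498385*1/3615 = -548244/5420553925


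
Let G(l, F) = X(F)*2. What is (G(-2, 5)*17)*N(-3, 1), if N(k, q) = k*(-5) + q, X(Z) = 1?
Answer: 544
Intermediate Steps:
G(l, F) = 2 (G(l, F) = 1*2 = 2)
N(k, q) = q - 5*k (N(k, q) = -5*k + q = q - 5*k)
(G(-2, 5)*17)*N(-3, 1) = (2*17)*(1 - 5*(-3)) = 34*(1 + 15) = 34*16 = 544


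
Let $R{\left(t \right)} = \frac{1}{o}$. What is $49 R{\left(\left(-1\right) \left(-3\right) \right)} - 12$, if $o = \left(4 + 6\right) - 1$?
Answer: $- \frac{59}{9} \approx -6.5556$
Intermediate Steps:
$o = 9$ ($o = 10 - 1 = 9$)
$R{\left(t \right)} = \frac{1}{9}$
$49 R{\left(\left(-1\right) \left(-3\right) \right)} - 12 = 49 \cdot \frac{1}{9} - 12 = \frac{49}{9} - 12 = - \frac{59}{9}$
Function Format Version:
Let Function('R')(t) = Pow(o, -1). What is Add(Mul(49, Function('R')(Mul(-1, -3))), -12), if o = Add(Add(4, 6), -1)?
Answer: Rational(-59, 9) ≈ -6.5556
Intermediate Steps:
o = 9 (o = Add(10, -1) = 9)
Function('R')(t) = Rational(1, 9) (Function('R')(t) = Pow(9, -1) = Rational(1, 9))
Add(Mul(49, Function('R')(Mul(-1, -3))), -12) = Add(Mul(49, Rational(1, 9)), -12) = Add(Rational(49, 9), -12) = Rational(-59, 9)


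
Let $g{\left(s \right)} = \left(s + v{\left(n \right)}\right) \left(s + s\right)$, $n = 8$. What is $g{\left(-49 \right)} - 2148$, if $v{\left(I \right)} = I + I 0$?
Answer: $1870$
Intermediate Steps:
$v{\left(I \right)} = I$ ($v{\left(I \right)} = I + 0 = I$)
$g{\left(s \right)} = 2 s \left(8 + s\right)$ ($g{\left(s \right)} = \left(s + 8\right) \left(s + s\right) = \left(8 + s\right) 2 s = 2 s \left(8 + s\right)$)
$g{\left(-49 \right)} - 2148 = 2 \left(-49\right) \left(8 - 49\right) - 2148 = 2 \left(-49\right) \left(-41\right) - 2148 = 4018 - 2148 = 1870$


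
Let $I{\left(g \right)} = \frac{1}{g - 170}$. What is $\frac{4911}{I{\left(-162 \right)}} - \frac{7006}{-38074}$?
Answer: $- \frac{31038911221}{19037} \approx -1.6305 \cdot 10^{6}$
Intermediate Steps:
$I{\left(g \right)} = \frac{1}{-170 + g}$
$\frac{4911}{I{\left(-162 \right)}} - \frac{7006}{-38074} = \frac{4911}{\frac{1}{-170 - 162}} - \frac{7006}{-38074} = \frac{4911}{\frac{1}{-332}} - - \frac{3503}{19037} = \frac{4911}{- \frac{1}{332}} + \frac{3503}{19037} = 4911 \left(-332\right) + \frac{3503}{19037} = -1630452 + \frac{3503}{19037} = - \frac{31038911221}{19037}$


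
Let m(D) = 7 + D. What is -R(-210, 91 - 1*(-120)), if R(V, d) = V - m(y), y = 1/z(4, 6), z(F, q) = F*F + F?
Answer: 4341/20 ≈ 217.05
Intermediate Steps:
z(F, q) = F + F² (z(F, q) = F² + F = F + F²)
y = 1/20 (y = 1/(4*(1 + 4)) = 1/(4*5) = 1/20 ≈ 0.050000)
R(V, d) = -141/20 + V (R(V, d) = V - (7 + 1/20) = V - 1*141/20 = V - 141/20 = -141/20 + V)
-R(-210, 91 - 1*(-120)) = -(-141/20 - 210) = -1*(-4341/20) = 4341/20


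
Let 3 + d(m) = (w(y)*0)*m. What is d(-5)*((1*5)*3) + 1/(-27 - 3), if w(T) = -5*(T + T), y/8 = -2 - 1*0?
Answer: -1351/30 ≈ -45.033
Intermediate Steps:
y = -16 (y = 8*(-2 - 1*0) = 8*(-2 + 0) = 8*(-2) = -16)
w(T) = -10*T
d(m) = -3 (d(m) = -3 + (-10*(-16)*0)*m = -3 + (160*0)*m = -3 + 0*m = -3 + 0 = -3)
d(-5)*((1*5)*3) + 1/(-27 - 3) = -3*1*5*3 + 1/(-27 - 3) = -15*3 + 1/(-30) = -3*15 - 1/30 = -45 - 1/30 = -1351/30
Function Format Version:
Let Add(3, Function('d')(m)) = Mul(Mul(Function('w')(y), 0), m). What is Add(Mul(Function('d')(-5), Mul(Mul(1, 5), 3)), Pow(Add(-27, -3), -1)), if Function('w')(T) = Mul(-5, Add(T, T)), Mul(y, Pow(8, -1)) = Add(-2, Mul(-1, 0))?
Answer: Rational(-1351, 30) ≈ -45.033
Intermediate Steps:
y = -16 (y = Mul(8, Add(-2, Mul(-1, 0))) = Mul(8, Add(-2, 0)) = Mul(8, -2) = -16)
Function('w')(T) = Mul(-10, T) (Function('w')(T) = Mul(-5, Mul(2, T)) = Mul(-10, T))
Function('d')(m) = -3 (Function('d')(m) = Add(-3, Mul(Mul(Mul(-10, -16), 0), m)) = Add(-3, Mul(Mul(160, 0), m)) = Add(-3, Mul(0, m)) = Add(-3, 0) = -3)
Add(Mul(Function('d')(-5), Mul(Mul(1, 5), 3)), Pow(Add(-27, -3), -1)) = Add(Mul(-3, Mul(Mul(1, 5), 3)), Pow(Add(-27, -3), -1)) = Add(Mul(-3, Mul(5, 3)), Pow(-30, -1)) = Add(Mul(-3, 15), Rational(-1, 30)) = Add(-45, Rational(-1, 30)) = Rational(-1351, 30)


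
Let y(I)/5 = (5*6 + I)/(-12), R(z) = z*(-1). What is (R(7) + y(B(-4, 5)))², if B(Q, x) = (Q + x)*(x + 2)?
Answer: 72361/144 ≈ 502.51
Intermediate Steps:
B(Q, x) = (2 + x)*(Q + x) (B(Q, x) = (Q + x)*(2 + x) = (2 + x)*(Q + x))
R(z) = -z
y(I) = -25/2 - 5*I/12 (y(I) = 5*((5*6 + I)/(-12)) = 5*((30 + I)*(-1/12)) = 5*(-5/2 - I/12) = -25/2 - 5*I/12)
(R(7) + y(B(-4, 5)))² = (-1*7 + (-25/2 - 5*(5² + 2*(-4) + 2*5 - 4*5)/12))² = (-7 + (-25/2 - 5*(25 - 8 + 10 - 20)/12))² = (-7 + (-25/2 - 5/12*7))² = (-7 + (-25/2 - 35/12))² = (-7 - 185/12)² = (-269/12)² = 72361/144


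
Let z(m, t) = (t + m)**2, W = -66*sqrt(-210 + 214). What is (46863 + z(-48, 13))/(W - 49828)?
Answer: -6011/6245 ≈ -0.96253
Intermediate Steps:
W = -132 (W = -66*sqrt(4) = -66*2 = -132)
z(m, t) = (m + t)**2
(46863 + z(-48, 13))/(W - 49828) = (46863 + (-48 + 13)**2)/(-132 - 49828) = (46863 + (-35)**2)/(-49960) = (46863 + 1225)*(-1/49960) = 48088*(-1/49960) = -6011/6245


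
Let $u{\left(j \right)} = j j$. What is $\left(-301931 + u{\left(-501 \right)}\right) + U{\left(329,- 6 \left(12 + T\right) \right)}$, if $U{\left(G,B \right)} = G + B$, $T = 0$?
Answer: $-50673$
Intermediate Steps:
$U{\left(G,B \right)} = B + G$
$u{\left(j \right)} = j^{2}$
$\left(-301931 + u{\left(-501 \right)}\right) + U{\left(329,- 6 \left(12 + T\right) \right)} = \left(-301931 + \left(-501\right)^{2}\right) + \left(- 6 \left(12 + 0\right) + 329\right) = \left(-301931 + 251001\right) + \left(\left(-6\right) 12 + 329\right) = -50930 + \left(-72 + 329\right) = -50930 + 257 = -50673$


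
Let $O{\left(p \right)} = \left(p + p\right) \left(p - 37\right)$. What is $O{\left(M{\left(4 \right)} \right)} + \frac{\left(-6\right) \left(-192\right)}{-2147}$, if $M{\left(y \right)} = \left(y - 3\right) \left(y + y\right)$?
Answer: $- \frac{997360}{2147} \approx -464.54$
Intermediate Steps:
$M{\left(y \right)} = 2 y \left(-3 + y\right)$ ($M{\left(y \right)} = \left(-3 + y\right) 2 y = 2 y \left(-3 + y\right)$)
$O{\left(p \right)} = 2 p \left(-37 + p\right)$
$O{\left(M{\left(4 \right)} \right)} + \frac{\left(-6\right) \left(-192\right)}{-2147} = 2 \cdot 2 \cdot 4 \left(-3 + 4\right) \left(-37 + 2 \cdot 4 \left(-3 + 4\right)\right) + \frac{\left(-6\right) \left(-192\right)}{-2147} = 2 \cdot 2 \cdot 4 \cdot 1 \left(-37 + 2 \cdot 4 \cdot 1\right) + 1152 \left(- \frac{1}{2147}\right) = 2 \cdot 8 \left(-37 + 8\right) - \frac{1152}{2147} = 2 \cdot 8 \left(-29\right) - \frac{1152}{2147} = -464 - \frac{1152}{2147} = - \frac{997360}{2147}$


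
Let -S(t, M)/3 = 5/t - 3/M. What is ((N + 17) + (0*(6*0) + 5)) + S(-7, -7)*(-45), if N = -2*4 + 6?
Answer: -130/7 ≈ -18.571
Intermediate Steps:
S(t, M) = -15/t + 9/M (S(t, M) = -3*(5/t - 3/M) = -3*(-3/M + 5/t) = -15/t + 9/M)
N = -2 (N = -8 + 6 = -2)
((N + 17) + (0*(6*0) + 5)) + S(-7, -7)*(-45) = ((-2 + 17) + (0*(6*0) + 5)) + (-15/(-7) + 9/(-7))*(-45) = (15 + (0*0 + 5)) + (-15*(-⅐) + 9*(-⅐))*(-45) = (15 + (0 + 5)) + (15/7 - 9/7)*(-45) = (15 + 5) + (6/7)*(-45) = 20 - 270/7 = -130/7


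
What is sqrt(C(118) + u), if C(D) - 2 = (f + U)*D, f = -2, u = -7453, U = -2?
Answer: I*sqrt(7923) ≈ 89.011*I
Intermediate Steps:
C(D) = 2 - 4*D (C(D) = 2 + (-2 - 2)*D = 2 - 4*D)
sqrt(C(118) + u) = sqrt((2 - 4*118) - 7453) = sqrt((2 - 472) - 7453) = sqrt(-470 - 7453) = sqrt(-7923) = I*sqrt(7923)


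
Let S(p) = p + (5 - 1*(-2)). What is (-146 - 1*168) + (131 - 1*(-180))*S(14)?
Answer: 6217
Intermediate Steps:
S(p) = 7 + p (S(p) = p + (5 + 2) = p + 7 = 7 + p)
(-146 - 1*168) + (131 - 1*(-180))*S(14) = (-146 - 1*168) + (131 - 1*(-180))*(7 + 14) = (-146 - 168) + (131 + 180)*21 = -314 + 311*21 = -314 + 6531 = 6217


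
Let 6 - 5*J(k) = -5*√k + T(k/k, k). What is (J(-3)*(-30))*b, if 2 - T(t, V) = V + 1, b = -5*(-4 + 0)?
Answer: -240 - 600*I*√3 ≈ -240.0 - 1039.2*I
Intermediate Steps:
b = 20 (b = -5*(-4) = 20)
T(t, V) = 1 - V (T(t, V) = 2 - (V + 1) = 2 - (1 + V) = 2 + (-1 - V) = 1 - V)
J(k) = 1 + √k + k/5 (J(k) = 6/5 - (-5*√k + (1 - k))/5 = 6/5 - (1 - k - 5*√k)/5 = 6/5 + (-⅕ + √k + k/5) = 1 + √k + k/5)
(J(-3)*(-30))*b = ((1 + √(-3) + (⅕)*(-3))*(-30))*20 = ((1 + I*√3 - ⅗)*(-30))*20 = ((⅖ + I*√3)*(-30))*20 = (-12 - 30*I*√3)*20 = -240 - 600*I*√3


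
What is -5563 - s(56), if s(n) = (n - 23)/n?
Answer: -311561/56 ≈ -5563.6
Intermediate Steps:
s(n) = (-23 + n)/n
-5563 - s(56) = -5563 - (-23 + 56)/56 = -5563 - 33/56 = -311561/56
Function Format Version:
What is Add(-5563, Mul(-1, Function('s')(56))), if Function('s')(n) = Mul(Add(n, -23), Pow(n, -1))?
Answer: Rational(-311561, 56) ≈ -5563.6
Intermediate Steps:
Function('s')(n) = Mul(Pow(n, -1), Add(-23, n)) (Function('s')(n) = Mul(Add(-23, n), Pow(n, -1)) = Mul(Pow(n, -1), Add(-23, n)))
Add(-5563, Mul(-1, Function('s')(56))) = Add(-5563, Mul(-1, Mul(Pow(56, -1), Add(-23, 56)))) = Add(-5563, Mul(-1, Mul(Rational(1, 56), 33))) = Add(-5563, Mul(-1, Rational(33, 56))) = Add(-5563, Rational(-33, 56)) = Rational(-311561, 56)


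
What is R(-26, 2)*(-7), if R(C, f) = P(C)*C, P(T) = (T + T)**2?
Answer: 492128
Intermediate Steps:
P(T) = 4*T**2 (P(T) = (2*T)**2 = 4*T**2)
R(C, f) = 4*C**3 (R(C, f) = (4*C**2)*C = 4*C**3)
R(-26, 2)*(-7) = (4*(-26)**3)*(-7) = (4*(-17576))*(-7) = -70304*(-7) = 492128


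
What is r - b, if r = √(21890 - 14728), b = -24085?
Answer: 24085 + √7162 ≈ 24170.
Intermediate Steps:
r = √7162 ≈ 84.629
r - b = √7162 - 1*(-24085) = √7162 + 24085 = 24085 + √7162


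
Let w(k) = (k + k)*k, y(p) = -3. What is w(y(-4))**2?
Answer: 324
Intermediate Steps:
w(k) = 2*k**2 (w(k) = (2*k)*k = 2*k**2)
w(y(-4))**2 = (2*(-3)**2)**2 = (2*9)**2 = 18**2 = 324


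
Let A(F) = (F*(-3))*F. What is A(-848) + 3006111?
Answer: 848799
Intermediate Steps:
A(F) = -3*F² (A(F) = (-3*F)*F = -3*F²)
A(-848) + 3006111 = -3*(-848)² + 3006111 = -3*719104 + 3006111 = -2157312 + 3006111 = 848799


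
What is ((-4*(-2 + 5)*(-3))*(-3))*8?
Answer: -864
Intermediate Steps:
((-4*(-2 + 5)*(-3))*(-3))*8 = ((-4*3*(-3))*(-3))*8 = (-12*(-3)*(-3))*8 = (36*(-3))*8 = -108*8 = -864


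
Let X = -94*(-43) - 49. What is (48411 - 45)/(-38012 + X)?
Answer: -48366/34019 ≈ -1.4217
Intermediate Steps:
X = 3993 (X = 4042 - 49 = 3993)
(48411 - 45)/(-38012 + X) = (48411 - 45)/(-38012 + 3993) = 48366/(-34019) = 48366*(-1/34019) = -48366/34019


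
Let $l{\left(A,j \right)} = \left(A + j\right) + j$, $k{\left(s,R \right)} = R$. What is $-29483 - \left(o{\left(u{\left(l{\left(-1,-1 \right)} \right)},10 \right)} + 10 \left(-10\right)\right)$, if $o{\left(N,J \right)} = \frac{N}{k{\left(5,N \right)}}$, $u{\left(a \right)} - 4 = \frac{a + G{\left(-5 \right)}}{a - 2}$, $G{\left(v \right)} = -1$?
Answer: $-29384$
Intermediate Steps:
$l{\left(A,j \right)} = A + 2 j$
$u{\left(a \right)} = 4 + \frac{-1 + a}{-2 + a}$ ($u{\left(a \right)} = 4 + \frac{a - 1}{a - 2} = 4 + \frac{-1 + a}{-2 + a}$)
$o{\left(N,J \right)} = 1$ ($o{\left(N,J \right)} = \frac{N}{N} = 1$)
$-29483 - \left(o{\left(u{\left(l{\left(-1,-1 \right)} \right)},10 \right)} + 10 \left(-10\right)\right) = -29483 - \left(1 + 10 \left(-10\right)\right) = -29483 - \left(1 - 100\right) = -29483 - -99 = -29483 + 99 = -29384$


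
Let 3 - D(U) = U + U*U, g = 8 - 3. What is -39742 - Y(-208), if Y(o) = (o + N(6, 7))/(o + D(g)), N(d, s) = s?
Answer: -9339571/235 ≈ -39743.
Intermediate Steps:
g = 5
D(U) = 3 - U - U² (D(U) = 3 - (U + U*U) = 3 - (U + U²) = 3 + (-U - U²) = 3 - U - U²)
Y(o) = (7 + o)/(-27 + o) (Y(o) = (o + 7)/(o + (3 - 1*5 - 1*5²)) = (7 + o)/(o + (3 - 5 - 1*25)) = (7 + o)/(o + (3 - 5 - 25)) = (7 + o)/(o - 27) = (7 + o)/(-27 + o))
-39742 - Y(-208) = -39742 - (7 - 208)/(-27 - 208) = -39742 - (-201)/(-235) = -39742 - (-1)*(-201)/235 = -39742 - 1*201/235 = -39742 - 201/235 = -9339571/235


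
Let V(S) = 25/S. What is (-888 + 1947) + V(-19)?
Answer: 20096/19 ≈ 1057.7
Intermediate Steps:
(-888 + 1947) + V(-19) = (-888 + 1947) + 25/(-19) = 1059 + 25*(-1/19) = 1059 - 25/19 = 20096/19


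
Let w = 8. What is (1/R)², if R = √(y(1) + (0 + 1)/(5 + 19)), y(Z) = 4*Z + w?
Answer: 24/289 ≈ 0.083045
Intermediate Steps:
y(Z) = 8 + 4*Z (y(Z) = 4*Z + 8 = 8 + 4*Z)
R = 17*√6/12 (R = √((8 + 4*1) + (0 + 1)/(5 + 19)) = √((8 + 4) + 1/24) = √(12 + 1*(1/24)) = √(12 + 1/24) = √(289/24) = 17*√6/12 ≈ 3.4701)
(1/R)² = (1/(17*√6/12))² = (2*√6/17)² = 24/289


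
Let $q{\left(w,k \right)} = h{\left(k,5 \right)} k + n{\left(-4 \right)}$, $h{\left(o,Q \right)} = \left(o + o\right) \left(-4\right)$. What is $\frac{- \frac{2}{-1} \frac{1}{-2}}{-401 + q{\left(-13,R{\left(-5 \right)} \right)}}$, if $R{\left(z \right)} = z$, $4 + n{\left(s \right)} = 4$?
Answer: $\frac{1}{601} \approx 0.0016639$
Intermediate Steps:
$h{\left(o,Q \right)} = - 8 o$ ($h{\left(o,Q \right)} = 2 o \left(-4\right) = - 8 o$)
$n{\left(s \right)} = 0$ ($n{\left(s \right)} = -4 + 4 = 0$)
$q{\left(w,k \right)} = - 8 k^{2}$ ($q{\left(w,k \right)} = - 8 k k + 0 = - 8 k^{2} + 0 = - 8 k^{2}$)
$\frac{- \frac{2}{-1} \frac{1}{-2}}{-401 + q{\left(-13,R{\left(-5 \right)} \right)}} = \frac{- \frac{2}{-1} \frac{1}{-2}}{-401 - 8 \left(-5\right)^{2}} = \frac{\left(-2\right) \left(-1\right) \left(- \frac{1}{2}\right)}{-401 - 200} = \frac{2 \left(- \frac{1}{2}\right)}{-401 - 200} = - \frac{1}{-601} = \left(-1\right) \left(- \frac{1}{601}\right) = \frac{1}{601}$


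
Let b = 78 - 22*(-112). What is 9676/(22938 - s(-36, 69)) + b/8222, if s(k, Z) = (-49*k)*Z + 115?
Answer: 85914967/406549123 ≈ 0.21133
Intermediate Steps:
s(k, Z) = 115 - 49*Z*k (s(k, Z) = -49*Z*k + 115 = 115 - 49*Z*k)
b = 2542 (b = 78 + 2464 = 2542)
9676/(22938 - s(-36, 69)) + b/8222 = 9676/(22938 - (115 - 49*69*(-36))) + 2542/8222 = 9676/(22938 - (115 + 121716)) + 2542*(1/8222) = 9676/(22938 - 1*121831) + 1271/4111 = 9676/(22938 - 121831) + 1271/4111 = 9676/(-98893) + 1271/4111 = 9676*(-1/98893) + 1271/4111 = -9676/98893 + 1271/4111 = 85914967/406549123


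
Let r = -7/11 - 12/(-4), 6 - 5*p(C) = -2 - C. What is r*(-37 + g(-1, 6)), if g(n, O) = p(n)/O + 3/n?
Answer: -15509/165 ≈ -93.994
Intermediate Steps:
p(C) = 8/5 + C/5 (p(C) = 6/5 - (-2 - C)/5 = 6/5 + (⅖ + C/5) = 8/5 + C/5)
r = 26/11 (r = -7*1/11 - 12*(-¼) = -7/11 + 3 = 26/11 ≈ 2.3636)
g(n, O) = 3/n + (8/5 + n/5)/O (g(n, O) = (8/5 + n/5)/O + 3/n = 3/n + (8/5 + n/5)/O)
r*(-37 + g(-1, 6)) = 26*(-37 + (⅕)*(15*6 - (8 - 1))/(6*(-1)))/11 = 26*(-37 + (⅕)*(⅙)*(-1)*(90 - 1*7))/11 = 26*(-37 + (⅕)*(⅙)*(-1)*(90 - 7))/11 = 26*(-37 + (⅕)*(⅙)*(-1)*83)/11 = 26*(-37 - 83/30)/11 = (26/11)*(-1193/30) = -15509/165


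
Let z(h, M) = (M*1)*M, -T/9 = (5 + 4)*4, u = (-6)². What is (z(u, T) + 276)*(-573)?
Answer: -60309396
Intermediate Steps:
u = 36
T = -324 (T = -9*(5 + 4)*4 = -81*4 = -9*36 = -324)
z(h, M) = M² (z(h, M) = M*M = M²)
(z(u, T) + 276)*(-573) = ((-324)² + 276)*(-573) = (104976 + 276)*(-573) = 105252*(-573) = -60309396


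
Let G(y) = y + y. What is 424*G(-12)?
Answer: -10176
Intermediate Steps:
G(y) = 2*y
424*G(-12) = 424*(2*(-12)) = 424*(-24) = -10176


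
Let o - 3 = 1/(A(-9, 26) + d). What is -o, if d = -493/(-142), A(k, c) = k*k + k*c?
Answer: -63557/21233 ≈ -2.9933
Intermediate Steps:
A(k, c) = k**2 + c*k
d = 493/142 (d = -493*(-1)/142 = -1*(-493/142) = 493/142 ≈ 3.4718)
o = 63557/21233 (o = 3 + 1/(-9*(26 - 9) + 493/142) = 3 + 1/(-9*17 + 493/142) = 3 + 1/(-153 + 493/142) = 3 + 1/(-21233/142) = 3 - 142/21233 = 63557/21233 ≈ 2.9933)
-o = -1*63557/21233 = -63557/21233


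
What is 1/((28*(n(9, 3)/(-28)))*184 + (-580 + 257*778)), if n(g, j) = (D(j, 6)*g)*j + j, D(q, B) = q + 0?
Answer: 1/183910 ≈ 5.4374e-6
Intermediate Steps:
D(q, B) = q
n(g, j) = j + g*j² (n(g, j) = (j*g)*j + j = (g*j)*j + j = g*j² + j = j + g*j²)
1/((28*(n(9, 3)/(-28)))*184 + (-580 + 257*778)) = 1/((28*((3*(1 + 9*3))/(-28)))*184 + (-580 + 257*778)) = 1/((28*((3*(1 + 27))*(-1/28)))*184 + (-580 + 199946)) = 1/((28*((3*28)*(-1/28)))*184 + 199366) = 1/((28*(84*(-1/28)))*184 + 199366) = 1/((28*(-3))*184 + 199366) = 1/(-84*184 + 199366) = 1/(-15456 + 199366) = 1/183910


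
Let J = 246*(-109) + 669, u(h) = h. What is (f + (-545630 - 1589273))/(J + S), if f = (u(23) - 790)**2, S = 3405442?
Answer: -1546614/3379297 ≈ -0.45767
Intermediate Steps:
J = -26145 (J = -26814 + 669 = -26145)
f = 588289 (f = (23 - 790)**2 = (-767)**2 = 588289)
(f + (-545630 - 1589273))/(J + S) = (588289 + (-545630 - 1589273))/(-26145 + 3405442) = (588289 - 2134903)/3379297 = -1546614*1/3379297 = -1546614/3379297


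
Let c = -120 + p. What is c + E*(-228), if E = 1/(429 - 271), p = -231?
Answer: -27843/79 ≈ -352.44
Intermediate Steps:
E = 1/158 ≈ 0.0063291
c = -351 (c = -120 - 231 = -351)
c + E*(-228) = -351 + (1/158)*(-228) = -351 - 114/79 = -27843/79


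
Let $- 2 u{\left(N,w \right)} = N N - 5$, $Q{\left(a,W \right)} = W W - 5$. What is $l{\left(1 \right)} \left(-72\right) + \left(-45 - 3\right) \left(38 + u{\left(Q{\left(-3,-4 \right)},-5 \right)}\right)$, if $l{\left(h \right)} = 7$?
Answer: $456$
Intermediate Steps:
$Q{\left(a,W \right)} = -5 + W^{2}$ ($Q{\left(a,W \right)} = W^{2} - 5 = -5 + W^{2}$)
$u{\left(N,w \right)} = \frac{5}{2} - \frac{N^{2}}{2}$ ($u{\left(N,w \right)} = - \frac{N N - 5}{2} = - \frac{N^{2} - 5}{2} = - \frac{-5 + N^{2}}{2} = \frac{5}{2} - \frac{N^{2}}{2}$)
$l{\left(1 \right)} \left(-72\right) + \left(-45 - 3\right) \left(38 + u{\left(Q{\left(-3,-4 \right)},-5 \right)}\right) = 7 \left(-72\right) + \left(-45 - 3\right) \left(38 + \left(\frac{5}{2} - \frac{\left(-5 + \left(-4\right)^{2}\right)^{2}}{2}\right)\right) = -504 - 48 \left(38 + \left(\frac{5}{2} - \frac{\left(-5 + 16\right)^{2}}{2}\right)\right) = -504 - 48 \left(38 + \left(\frac{5}{2} - \frac{11^{2}}{2}\right)\right) = -504 - 48 \left(38 + \left(\frac{5}{2} - \frac{121}{2}\right)\right) = -504 - 48 \left(38 - 58\right) = -504 - -960 = -504 + 960 = 456$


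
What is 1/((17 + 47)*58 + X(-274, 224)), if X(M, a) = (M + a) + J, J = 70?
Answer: 1/3732 ≈ 0.00026795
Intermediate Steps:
X(M, a) = 70 + M + a (X(M, a) = (M + a) + 70 = 70 + M + a)
1/((17 + 47)*58 + X(-274, 224)) = 1/((17 + 47)*58 + (70 - 274 + 224)) = 1/(64*58 + 20) = 1/(3712 + 20) = 1/3732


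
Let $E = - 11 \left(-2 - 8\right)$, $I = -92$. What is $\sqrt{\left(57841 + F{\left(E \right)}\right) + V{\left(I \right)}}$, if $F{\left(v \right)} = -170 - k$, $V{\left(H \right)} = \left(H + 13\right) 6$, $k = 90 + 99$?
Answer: $4 \sqrt{3563} \approx 238.76$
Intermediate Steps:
$k = 189$
$E = 110$ ($E = \left(-11\right) \left(-10\right) = 110$)
$V{\left(H \right)} = 78 + 6 H$ ($V{\left(H \right)} = \left(13 + H\right) 6 = 78 + 6 H$)
$F{\left(v \right)} = -359$ ($F{\left(v \right)} = -170 - 189 = -359$)
$\sqrt{\left(57841 + F{\left(E \right)}\right) + V{\left(I \right)}} = \sqrt{\left(57841 - 359\right) + \left(78 + 6 \left(-92\right)\right)} = \sqrt{57482 + \left(78 - 552\right)} = \sqrt{57482 - 474} = \sqrt{57008} = 4 \sqrt{3563}$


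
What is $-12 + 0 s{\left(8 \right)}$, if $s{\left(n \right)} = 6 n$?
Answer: $-12$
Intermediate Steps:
$-12 + 0 s{\left(8 \right)} = -12 + 0 \cdot 6 \cdot 8 = -12 + 0 \cdot 48 = -12 + 0 = -12$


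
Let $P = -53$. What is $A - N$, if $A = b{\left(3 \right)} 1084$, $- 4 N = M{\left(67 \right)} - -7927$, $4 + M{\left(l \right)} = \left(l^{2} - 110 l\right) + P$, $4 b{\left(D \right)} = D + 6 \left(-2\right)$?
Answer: $- \frac{4767}{4} \approx -1191.8$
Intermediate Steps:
$b{\left(D \right)} = -3 + \frac{D}{4}$ ($b{\left(D \right)} = \frac{D + 6 \left(-2\right)}{4} = \frac{D - 12}{4} = \frac{-12 + D}{4} = -3 + \frac{D}{4}$)
$M{\left(l \right)} = -57 + l^{2} - 110 l$ ($M{\left(l \right)} = -4 - \left(53 - l^{2} + 110 l\right) = -57 + l^{2} - 110 l$)
$N = - \frac{4989}{4}$ ($N = - \frac{\left(-57 + 67^{2} - 7370\right) - -7927}{4} = - \frac{\left(-57 + 4489 - 7370\right) + 7927}{4} = - \frac{-2938 + 7927}{4} = \left(- \frac{1}{4}\right) 4989 = - \frac{4989}{4} \approx -1247.3$)
$A = -2439$ ($A = \left(-3 + \frac{1}{4} \cdot 3\right) 1084 = \left(-3 + \frac{3}{4}\right) 1084 = \left(- \frac{9}{4}\right) 1084 = -2439$)
$A - N = -2439 - - \frac{4989}{4} = -2439 + \frac{4989}{4} = - \frac{4767}{4}$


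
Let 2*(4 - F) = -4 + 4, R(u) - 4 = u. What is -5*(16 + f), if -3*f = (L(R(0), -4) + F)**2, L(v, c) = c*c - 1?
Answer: 1565/3 ≈ 521.67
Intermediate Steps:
R(u) = 4 + u
L(v, c) = -1 + c**2 (L(v, c) = c**2 - 1 = -1 + c**2)
F = 4 (F = 4 - (-4 + 4)/2 = 4 - 1/2*0 = 4 + 0 = 4)
f = -361/3 (f = -((-1 + (-4)**2) + 4)**2/3 = -((-1 + 16) + 4)**2/3 = -(15 + 4)**2/3 = -1/3*19**2 = -1/3*361 = -361/3 ≈ -120.33)
-5*(16 + f) = -5*(16 - 361/3) = -5*(-313/3) = 1565/3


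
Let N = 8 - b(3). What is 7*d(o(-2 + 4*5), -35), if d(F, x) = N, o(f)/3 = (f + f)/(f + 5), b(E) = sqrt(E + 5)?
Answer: 56 - 14*sqrt(2) ≈ 36.201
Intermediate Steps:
b(E) = sqrt(5 + E)
o(f) = 6*f/(5 + f) (o(f) = 3*((f + f)/(f + 5)) = 3*((2*f)/(5 + f)) = 3*(2*f/(5 + f)) = 6*f/(5 + f))
N = 8 - 2*sqrt(2) (N = 8 - sqrt(5 + 3) = 8 - sqrt(8) = 8 - 2*sqrt(2) ≈ 5.1716)
d(F, x) = 8 - 2*sqrt(2)
7*d(o(-2 + 4*5), -35) = 7*(8 - 2*sqrt(2)) = 56 - 14*sqrt(2)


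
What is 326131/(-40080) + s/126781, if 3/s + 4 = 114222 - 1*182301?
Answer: -2815042392056053/345955763385840 ≈ -8.1370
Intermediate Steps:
s = -3/68083 (s = 3/(-4 + (114222 - 1*182301)) = 3/(-4 + (114222 - 182301)) = 3/(-4 - 68079) = 3/(-68083) = 3*(-1/68083) = -3/68083 ≈ -4.4064e-5)
326131/(-40080) + s/126781 = 326131/(-40080) - 3/68083/126781 = 326131*(-1/40080) - 3/68083*1/126781 = -326131/40080 - 3/8631630823 = -2815042392056053/345955763385840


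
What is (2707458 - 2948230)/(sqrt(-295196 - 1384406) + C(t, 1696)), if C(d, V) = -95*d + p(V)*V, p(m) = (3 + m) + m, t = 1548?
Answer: -675468991960/15740875809601 + 120386*I*sqrt(1679602)/15740875809601 ≈ -0.042912 + 9.9117e-6*I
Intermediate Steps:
p(m) = 3 + 2*m
C(d, V) = -95*d + V*(3 + 2*V) (C(d, V) = -95*d + (3 + 2*V)*V = -95*d + V*(3 + 2*V))
(2707458 - 2948230)/(sqrt(-295196 - 1384406) + C(t, 1696)) = (2707458 - 2948230)/(sqrt(-295196 - 1384406) + (-95*1548 + 1696*(3 + 2*1696))) = -240772/(sqrt(-1679602) + (-147060 + 1696*(3 + 3392))) = -240772/(I*sqrt(1679602) + (-147060 + 1696*3395)) = -240772/(I*sqrt(1679602) + (-147060 + 5757920)) = -240772/(I*sqrt(1679602) + 5610860) = -240772/(5610860 + I*sqrt(1679602))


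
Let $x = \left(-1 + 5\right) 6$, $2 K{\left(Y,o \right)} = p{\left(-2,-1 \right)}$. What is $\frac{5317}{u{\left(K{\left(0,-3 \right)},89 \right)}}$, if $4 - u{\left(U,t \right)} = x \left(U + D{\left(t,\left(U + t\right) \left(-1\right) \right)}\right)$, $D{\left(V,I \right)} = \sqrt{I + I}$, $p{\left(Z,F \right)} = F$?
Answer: $\frac{5317}{6388} + \frac{15951 i \sqrt{177}}{12776} \approx 0.83234 + 16.61 i$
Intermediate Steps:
$K{\left(Y,o \right)} = - \frac{1}{2}$ ($K{\left(Y,o \right)} = \frac{1}{2} \left(-1\right) = - \frac{1}{2}$)
$D{\left(V,I \right)} = \sqrt{2} \sqrt{I}$ ($D{\left(V,I \right)} = \sqrt{2 I} = \sqrt{2} \sqrt{I}$)
$x = 24$ ($x = 4 \cdot 6 = 24$)
$u{\left(U,t \right)} = 4 - 24 U - 24 \sqrt{2} \sqrt{- U - t}$ ($u{\left(U,t \right)} = 4 - 24 \left(U + \sqrt{2} \sqrt{\left(U + t\right) \left(-1\right)}\right) = 4 - 24 \left(U + \sqrt{2} \sqrt{- U - t}\right) = 4 - \left(24 U + 24 \sqrt{2} \sqrt{- U - t}\right) = 4 - 24 U - 24 \sqrt{2} \sqrt{- U - t}$)
$\frac{5317}{u{\left(K{\left(0,-3 \right)},89 \right)}} = \frac{5317}{4 - -12 - 24 \sqrt{\left(-2\right) \left(- \frac{1}{2}\right) - 178}} = \frac{5317}{4 + 12 - 24 \sqrt{1 - 178}} = \frac{5317}{4 + 12 - 24 \sqrt{-177}} = \frac{5317}{4 + 12 - 24 i \sqrt{177}} = \frac{5317}{16 - 24 i \sqrt{177}}$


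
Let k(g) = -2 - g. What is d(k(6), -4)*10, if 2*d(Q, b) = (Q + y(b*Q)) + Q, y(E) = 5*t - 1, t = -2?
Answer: -135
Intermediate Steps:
y(E) = -11 (y(E) = 5*(-2) - 1 = -10 - 1 = -11)
d(Q, b) = -11/2 + Q (d(Q, b) = ((Q - 11) + Q)/2 = ((-11 + Q) + Q)/2 = (-11 + 2*Q)/2 = -11/2 + Q)
d(k(6), -4)*10 = (-11/2 + (-2 - 1*6))*10 = (-11/2 + (-2 - 6))*10 = (-11/2 - 8)*10 = -27/2*10 = -135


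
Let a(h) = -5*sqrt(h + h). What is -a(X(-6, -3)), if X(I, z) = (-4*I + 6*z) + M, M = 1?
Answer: 5*sqrt(14) ≈ 18.708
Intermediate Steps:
X(I, z) = 1 - 4*I + 6*z (X(I, z) = (-4*I + 6*z) + 1 = 1 - 4*I + 6*z)
a(h) = -5*sqrt(2)*sqrt(h)
-a(X(-6, -3)) = -(-5)*sqrt(2)*sqrt(1 - 4*(-6) + 6*(-3)) = -(-5)*sqrt(2)*sqrt(1 + 24 - 18) = -(-5)*sqrt(2)*sqrt(7) = -(-5)*sqrt(14) = 5*sqrt(14)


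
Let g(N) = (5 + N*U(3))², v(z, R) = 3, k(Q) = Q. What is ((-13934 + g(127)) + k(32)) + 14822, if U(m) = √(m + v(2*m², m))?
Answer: 97719 + 1270*√6 ≈ 1.0083e+5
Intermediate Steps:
U(m) = √(3 + m) (U(m) = √(m + 3) = √(3 + m))
g(N) = (5 + N*√6)² (g(N) = (5 + N*√(3 + 3))² = (5 + N*√6)²)
((-13934 + g(127)) + k(32)) + 14822 = ((-13934 + (5 + 127*√6)²) + 32) + 14822 = (-13902 + (5 + 127*√6)²) + 14822 = 920 + (5 + 127*√6)²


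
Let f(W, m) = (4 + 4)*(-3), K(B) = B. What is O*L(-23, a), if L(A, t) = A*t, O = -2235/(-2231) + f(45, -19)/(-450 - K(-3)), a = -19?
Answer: 6666397/14453 ≈ 461.25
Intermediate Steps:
f(W, m) = -24 (f(W, m) = 8*(-3) = -24)
O = 350863/332419 (O = -2235/(-2231) - 24/(-450 - 1*(-3)) = -2235*(-1/2231) - 24/(-450 + 3) = 2235/2231 - 24/(-447) = 2235/2231 - 24*(-1/447) = 2235/2231 + 8/149 = 350863/332419 ≈ 1.0555)
O*L(-23, a) = 350863*(-23*(-19))/332419 = (350863/332419)*437 = 6666397/14453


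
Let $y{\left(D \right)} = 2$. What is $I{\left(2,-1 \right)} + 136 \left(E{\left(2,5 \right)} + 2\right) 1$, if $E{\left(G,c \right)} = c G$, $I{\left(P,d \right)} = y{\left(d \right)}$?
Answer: $1634$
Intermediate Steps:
$I{\left(P,d \right)} = 2$
$E{\left(G,c \right)} = G c$
$I{\left(2,-1 \right)} + 136 \left(E{\left(2,5 \right)} + 2\right) 1 = 2 + 136 \left(2 \cdot 5 + 2\right) 1 = 2 + 136 \left(10 + 2\right) 1 = 2 + 136 \cdot 12 \cdot 1 = 2 + 136 \cdot 12 = 2 + 1632 = 1634$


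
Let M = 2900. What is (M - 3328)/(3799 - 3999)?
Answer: 107/50 ≈ 2.1400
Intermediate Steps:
(M - 3328)/(3799 - 3999) = (2900 - 3328)/(3799 - 3999) = -428/(-200) = -428*(-1/200) = 107/50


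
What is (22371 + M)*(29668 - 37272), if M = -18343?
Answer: -30628912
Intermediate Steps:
(22371 + M)*(29668 - 37272) = (22371 - 18343)*(29668 - 37272) = 4028*(-7604) = -30628912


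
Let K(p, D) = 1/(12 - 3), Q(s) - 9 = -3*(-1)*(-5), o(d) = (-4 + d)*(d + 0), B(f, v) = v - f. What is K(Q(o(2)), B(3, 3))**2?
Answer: 1/81 ≈ 0.012346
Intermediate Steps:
o(d) = d*(-4 + d) (o(d) = (-4 + d)*d = d*(-4 + d))
Q(s) = -6 (Q(s) = 9 - 3*(-1)*(-5) = 9 + 3*(-5) = 9 - 15 = -6)
K(p, D) = 1/9
K(Q(o(2)), B(3, 3))**2 = (1/9)**2 = 1/81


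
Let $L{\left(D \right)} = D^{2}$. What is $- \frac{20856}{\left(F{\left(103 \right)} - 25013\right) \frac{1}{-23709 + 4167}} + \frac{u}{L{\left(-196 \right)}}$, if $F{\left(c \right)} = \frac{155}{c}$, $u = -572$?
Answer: $- \frac{16798811555339}{1030902964} \approx -16295.0$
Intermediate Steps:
$- \frac{20856}{\left(F{\left(103 \right)} - 25013\right) \frac{1}{-23709 + 4167}} + \frac{u}{L{\left(-196 \right)}} = - \frac{20856}{\left(\frac{155}{103} - 25013\right) \frac{1}{-23709 + 4167}} - \frac{572}{\left(-196\right)^{2}} = - \frac{20856}{\left(155 \cdot \frac{1}{103} - 25013\right) \frac{1}{-19542}} - \frac{572}{38416} = - \frac{20856}{\left(\frac{155}{103} - 25013\right) \left(- \frac{1}{19542}\right)} - \frac{143}{9604} = - \frac{20856}{\left(- \frac{2576184}{103}\right) \left(- \frac{1}{19542}\right)} - \frac{143}{9604} = - \frac{20856}{\frac{429364}{335471}} - \frac{143}{9604} = \left(-20856\right) \frac{335471}{429364} - \frac{143}{9604} = - \frac{1749145794}{107341} - \frac{143}{9604} = - \frac{16798811555339}{1030902964}$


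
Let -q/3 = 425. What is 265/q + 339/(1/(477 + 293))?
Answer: 66562597/255 ≈ 2.6103e+5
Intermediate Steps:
q = -1275 (q = -3*425 = -1275)
265/q + 339/(1/(477 + 293)) = 265/(-1275) + 339/(1/(477 + 293)) = 265*(-1/1275) + 339/(1/770) = -53/255 + 339/(1/770) = -53/255 + 339*770 = -53/255 + 261030 = 66562597/255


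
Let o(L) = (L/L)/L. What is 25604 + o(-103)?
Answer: 2637211/103 ≈ 25604.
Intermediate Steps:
o(L) = 1/L
25604 + o(-103) = 25604 + 1/(-103) = 25604 - 1/103 = 2637211/103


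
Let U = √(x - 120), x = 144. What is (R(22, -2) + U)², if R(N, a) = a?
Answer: 28 - 8*√6 ≈ 8.4041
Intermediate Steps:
U = 2*√6 (U = √(144 - 120) = √24 = 2*√6 ≈ 4.8990)
(R(22, -2) + U)² = (-2 + 2*√6)²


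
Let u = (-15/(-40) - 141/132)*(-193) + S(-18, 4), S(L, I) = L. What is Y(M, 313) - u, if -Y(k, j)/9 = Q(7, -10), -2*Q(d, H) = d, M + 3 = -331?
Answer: -7417/88 ≈ -84.284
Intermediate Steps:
M = -334 (M = -3 - 331 = -334)
Q(d, H) = -d/2
Y(k, j) = 63/2 (Y(k, j) = -(-9)*7/2 = -9*(-7/2) = 63/2)
u = 10189/88 (u = (-15/(-40) - 141/132)*(-193) - 18 = (-15*(-1/40) - 141*1/132)*(-193) - 18 = (3/8 - 47/44)*(-193) - 18 = -61/88*(-193) - 18 = 11773/88 - 18 = 10189/88 ≈ 115.78)
Y(M, 313) - u = 63/2 - 1*10189/88 = 63/2 - 10189/88 = -7417/88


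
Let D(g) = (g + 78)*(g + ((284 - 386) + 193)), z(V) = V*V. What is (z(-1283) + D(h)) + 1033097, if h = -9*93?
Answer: 3245400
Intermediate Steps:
z(V) = V²
h = -837
D(g) = (78 + g)*(91 + g) (D(g) = (78 + g)*(g + (-102 + 193)) = (78 + g)*(g + 91) = (78 + g)*(91 + g))
(z(-1283) + D(h)) + 1033097 = ((-1283)² + (7098 + (-837)² + 169*(-837))) + 1033097 = (1646089 + (7098 + 700569 - 141453)) + 1033097 = (1646089 + 566214) + 1033097 = 2212303 + 1033097 = 3245400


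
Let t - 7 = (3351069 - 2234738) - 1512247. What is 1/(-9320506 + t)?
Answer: -1/9716415 ≈ -1.0292e-7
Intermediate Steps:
t = -395909 (t = 7 + ((3351069 - 2234738) - 1512247) = 7 + (1116331 - 1512247) = 7 - 395916 = -395909)
1/(-9320506 + t) = 1/(-9320506 - 395909) = 1/(-9716415) = -1/9716415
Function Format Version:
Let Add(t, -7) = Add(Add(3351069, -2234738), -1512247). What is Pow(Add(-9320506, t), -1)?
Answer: Rational(-1, 9716415) ≈ -1.0292e-7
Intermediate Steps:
t = -395909 (t = Add(7, Add(Add(3351069, -2234738), -1512247)) = Add(7, Add(1116331, -1512247)) = Add(7, -395916) = -395909)
Pow(Add(-9320506, t), -1) = Pow(Add(-9320506, -395909), -1) = Pow(-9716415, -1) = Rational(-1, 9716415)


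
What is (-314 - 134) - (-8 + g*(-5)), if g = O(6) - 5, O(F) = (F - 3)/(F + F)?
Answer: -1855/4 ≈ -463.75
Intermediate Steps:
O(F) = (-3 + F)/(2*F) (O(F) = (-3 + F)/((2*F)) = (-3 + F)*(1/(2*F)) = (-3 + F)/(2*F))
g = -19/4 (g = (½)*(-3 + 6)/6 - 5 = (½)*(⅙)*3 - 5 = ¼ - 5 = -19/4 ≈ -4.7500)
(-314 - 134) - (-8 + g*(-5)) = (-314 - 134) - (-8 - 19/4*(-5)) = -448 - (-8 + 95/4) = -448 - 1*63/4 = -448 - 63/4 = -1855/4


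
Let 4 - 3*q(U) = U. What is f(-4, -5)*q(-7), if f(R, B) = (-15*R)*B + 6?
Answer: -1078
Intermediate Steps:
f(R, B) = 6 - 15*B*R (f(R, B) = -15*B*R + 6 = 6 - 15*B*R)
q(U) = 4/3 - U/3
f(-4, -5)*q(-7) = (6 - 15*(-5)*(-4))*(4/3 - 1/3*(-7)) = (6 - 300)*(4/3 + 7/3) = -294*11/3 = -1078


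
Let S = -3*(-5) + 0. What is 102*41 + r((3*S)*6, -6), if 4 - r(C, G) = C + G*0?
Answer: 3916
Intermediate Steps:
S = 15 (S = 15 + 0 = 15)
r(C, G) = 4 - C (r(C, G) = 4 - (C + G*0) = 4 - (C + 0) = 4 - C)
102*41 + r((3*S)*6, -6) = 102*41 + (4 - 3*15*6) = 4182 + (4 - 45*6) = 4182 + (4 - 1*270) = 4182 + (4 - 270) = 4182 - 266 = 3916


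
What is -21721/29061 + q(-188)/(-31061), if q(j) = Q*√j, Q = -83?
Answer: -21721/29061 + 166*I*√47/31061 ≈ -0.74743 + 0.036639*I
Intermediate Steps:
q(j) = -83*√j
-21721/29061 + q(-188)/(-31061) = -21721/29061 - 166*I*√47/(-31061) = -21721*1/29061 - 166*I*√47*(-1/31061) = -21721/29061 - 166*I*√47*(-1/31061) = -21721/29061 + 166*I*√47/31061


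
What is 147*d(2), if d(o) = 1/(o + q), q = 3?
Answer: 147/5 ≈ 29.400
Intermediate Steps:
d(o) = 1/(3 + o) (d(o) = 1/(o + 3) = 1/(3 + o))
147*d(2) = 147/(3 + 2) = 147/5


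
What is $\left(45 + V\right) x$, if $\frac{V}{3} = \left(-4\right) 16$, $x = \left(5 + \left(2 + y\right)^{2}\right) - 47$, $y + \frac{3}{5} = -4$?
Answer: $\frac{129507}{25} \approx 5180.3$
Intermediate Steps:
$y = - \frac{23}{5}$ ($y = - \frac{3}{5} - 4 = - \frac{23}{5} \approx -4.6$)
$x = - \frac{881}{25}$ ($x = \left(5 + \left(2 - \frac{23}{5}\right)^{2}\right) - 47 = \left(5 + \left(- \frac{13}{5}\right)^{2}\right) - 47 = \left(5 + \frac{169}{25}\right) - 47 = \frac{294}{25} - 47 = - \frac{881}{25} \approx -35.24$)
$V = -192$ ($V = 3 \left(\left(-4\right) 16\right) = 3 \left(-64\right) = -192$)
$\left(45 + V\right) x = \left(45 - 192\right) \left(- \frac{881}{25}\right) = \left(-147\right) \left(- \frac{881}{25}\right) = \frac{129507}{25}$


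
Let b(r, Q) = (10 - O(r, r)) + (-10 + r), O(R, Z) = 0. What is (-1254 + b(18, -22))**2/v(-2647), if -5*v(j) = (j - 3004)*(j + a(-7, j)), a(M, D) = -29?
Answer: -636540/1260173 ≈ -0.50512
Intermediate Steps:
v(j) = -(-3004 + j)*(-29 + j)/5 (v(j) = -(j - 3004)*(j - 29)/5 = -(-3004 + j)*(-29 + j)/5)
b(r, Q) = r (b(r, Q) = (10 - 1*0) + (-10 + r) = (10 + 0) + (-10 + r) = 10 + (-10 + r) = r)
(-1254 + b(18, -22))**2/v(-2647) = (-1254 + 18)**2/(-87116/5 - 1/5*(-2647)**2 + (3033/5)*(-2647)) = (-1236)**2/(-87116/5 - 1/5*7006609 - 8028351/5) = 1527696/(-87116/5 - 7006609/5 - 8028351/5) = 1527696/(-15122076/5) = 1527696*(-5/15122076) = -636540/1260173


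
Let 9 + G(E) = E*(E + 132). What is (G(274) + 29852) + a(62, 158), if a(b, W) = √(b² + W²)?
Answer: 141087 + 2*√7202 ≈ 1.4126e+5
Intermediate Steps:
G(E) = -9 + E*(132 + E) (G(E) = -9 + E*(E + 132) = -9 + E*(132 + E))
a(b, W) = √(W² + b²)
(G(274) + 29852) + a(62, 158) = ((-9 + 274² + 132*274) + 29852) + √(158² + 62²) = ((-9 + 75076 + 36168) + 29852) + √(24964 + 3844) = (111235 + 29852) + √28808 = 141087 + 2*√7202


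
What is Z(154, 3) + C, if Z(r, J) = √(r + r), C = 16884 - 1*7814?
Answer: 9070 + 2*√77 ≈ 9087.5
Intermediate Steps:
C = 9070 (C = 16884 - 7814 = 9070)
Z(r, J) = √2*√r (Z(r, J) = √(2*r) = √2*√r)
Z(154, 3) + C = √2*√154 + 9070 = 2*√77 + 9070 = 9070 + 2*√77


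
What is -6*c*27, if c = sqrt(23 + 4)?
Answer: -486*sqrt(3) ≈ -841.78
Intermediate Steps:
c = 3*sqrt(3) (c = sqrt(27) = 3*sqrt(3) ≈ 5.1962)
-6*c*27 = -18*sqrt(3)*27 = -486*sqrt(3)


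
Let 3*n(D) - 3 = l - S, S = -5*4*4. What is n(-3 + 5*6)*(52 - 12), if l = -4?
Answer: 3160/3 ≈ 1053.3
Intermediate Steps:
S = -80 (S = -20*4 = -80)
n(D) = 79/3 (n(D) = 1 + (-4 - 1*(-80))/3 = 1 + (-4 + 80)/3 = 1 + (⅓)*76 = 1 + 76/3 = 79/3)
n(-3 + 5*6)*(52 - 12) = 79*(52 - 12)/3 = (79/3)*40 = 3160/3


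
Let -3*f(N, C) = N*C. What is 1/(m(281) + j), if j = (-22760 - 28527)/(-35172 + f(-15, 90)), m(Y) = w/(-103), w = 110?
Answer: 3576366/1463141 ≈ 2.4443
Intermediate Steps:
f(N, C) = -C*N/3 (f(N, C) = -N*C/3 = -C*N/3)
m(Y) = -110/103 (m(Y) = 110/(-103) = 110*(-1/103) = -110/103)
j = 51287/34722 (j = (-22760 - 28527)/(-35172 - ⅓*90*(-15)) = -51287/(-35172 + 450) = -51287/(-34722) = -51287*(-1/34722) = 51287/34722 ≈ 1.4771)
1/(m(281) + j) = 1/(-110/103 + 51287/34722) = 1/(1463141/3576366) = 3576366/1463141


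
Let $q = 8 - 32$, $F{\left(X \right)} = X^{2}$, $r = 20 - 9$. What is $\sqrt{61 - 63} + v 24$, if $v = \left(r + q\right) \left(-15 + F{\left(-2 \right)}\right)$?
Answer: $3432 + i \sqrt{2} \approx 3432.0 + 1.4142 i$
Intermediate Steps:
$r = 11$
$q = -24$
$v = 143$ ($v = \left(11 - 24\right) \left(-15 + \left(-2\right)^{2}\right) = - 13 \left(-15 + 4\right) = \left(-13\right) \left(-11\right) = 143$)
$\sqrt{61 - 63} + v 24 = \sqrt{61 - 63} + 143 \cdot 24 = \sqrt{-2} + 3432 = i \sqrt{2} + 3432 = 3432 + i \sqrt{2}$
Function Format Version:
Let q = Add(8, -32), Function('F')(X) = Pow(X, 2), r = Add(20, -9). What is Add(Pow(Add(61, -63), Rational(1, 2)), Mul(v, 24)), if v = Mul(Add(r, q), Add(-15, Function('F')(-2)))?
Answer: Add(3432, Mul(I, Pow(2, Rational(1, 2)))) ≈ Add(3432.0, Mul(1.4142, I))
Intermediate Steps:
r = 11
q = -24
v = 143 (v = Mul(Add(11, -24), Add(-15, Pow(-2, 2))) = Mul(-13, Add(-15, 4)) = Mul(-13, -11) = 143)
Add(Pow(Add(61, -63), Rational(1, 2)), Mul(v, 24)) = Add(Pow(Add(61, -63), Rational(1, 2)), Mul(143, 24)) = Add(Pow(-2, Rational(1, 2)), 3432) = Add(Mul(I, Pow(2, Rational(1, 2))), 3432) = Add(3432, Mul(I, Pow(2, Rational(1, 2))))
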